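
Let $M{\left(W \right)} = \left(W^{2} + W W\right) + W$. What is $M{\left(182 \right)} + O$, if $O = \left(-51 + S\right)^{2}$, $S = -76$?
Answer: $82559$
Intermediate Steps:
$O = 16129$ ($O = \left(-51 - 76\right)^{2} = \left(-127\right)^{2} = 16129$)
$M{\left(W \right)} = W + 2 W^{2}$ ($M{\left(W \right)} = \left(W^{2} + W^{2}\right) + W = 2 W^{2} + W = W + 2 W^{2}$)
$M{\left(182 \right)} + O = 182 \left(1 + 2 \cdot 182\right) + 16129 = 182 \left(1 + 364\right) + 16129 = 182 \cdot 365 + 16129 = 66430 + 16129 = 82559$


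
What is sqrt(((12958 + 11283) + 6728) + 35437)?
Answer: sqrt(66406) ≈ 257.69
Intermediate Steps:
sqrt(((12958 + 11283) + 6728) + 35437) = sqrt((24241 + 6728) + 35437) = sqrt(30969 + 35437) = sqrt(66406)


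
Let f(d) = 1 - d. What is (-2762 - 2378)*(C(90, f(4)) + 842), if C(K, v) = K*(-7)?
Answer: -1089680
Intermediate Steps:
C(K, v) = -7*K
(-2762 - 2378)*(C(90, f(4)) + 842) = (-2762 - 2378)*(-7*90 + 842) = -5140*(-630 + 842) = -5140*212 = -1089680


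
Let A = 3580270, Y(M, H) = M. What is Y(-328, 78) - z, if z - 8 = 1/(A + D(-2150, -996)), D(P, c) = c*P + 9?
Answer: -1922484145/5721679 ≈ -336.00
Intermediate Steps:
D(P, c) = 9 + P*c (D(P, c) = P*c + 9 = 9 + P*c)
z = 45773433/5721679 (z = 8 + 1/(3580270 + (9 - 2150*(-996))) = 8 + 1/(3580270 + (9 + 2141400)) = 8 + 1/(3580270 + 2141409) = 8 + 1/5721679 = 45773433/5721679 ≈ 8.0000)
Y(-328, 78) - z = -328 - 1*45773433/5721679 = -328 - 45773433/5721679 = -1922484145/5721679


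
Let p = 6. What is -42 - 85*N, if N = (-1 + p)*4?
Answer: -1742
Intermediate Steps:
N = 20 (N = (-1 + 6)*4 = 5*4 = 20)
-42 - 85*N = -42 - 85*20 = -42 - 1700 = -1742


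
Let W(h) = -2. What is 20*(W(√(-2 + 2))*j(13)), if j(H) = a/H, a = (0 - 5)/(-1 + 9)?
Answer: 25/13 ≈ 1.9231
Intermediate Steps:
a = -5/8 ≈ -0.62500
j(H) = -5/(8*H)
20*(W(√(-2 + 2))*j(13)) = 20*(-(-5)/(4*13)) = 20*(-2*(-5/104)) = 20*(5/52) = 25/13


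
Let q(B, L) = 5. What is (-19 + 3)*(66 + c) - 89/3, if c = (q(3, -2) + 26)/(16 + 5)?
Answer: -7765/7 ≈ -1109.3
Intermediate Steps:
c = 31/21 (c = (5 + 26)/(16 + 5) = 31/21 ≈ 1.4762)
(-19 + 3)*(66 + c) - 89/3 = (-19 + 3)*(66 + 31/21) - 89/3 = -16*1417/21 - 89*1/3 = -22672/21 - 89/3 = -7765/7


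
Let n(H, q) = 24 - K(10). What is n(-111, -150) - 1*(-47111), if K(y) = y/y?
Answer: 47134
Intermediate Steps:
K(y) = 1
n(H, q) = 23 (n(H, q) = 24 - 1*1 = 24 - 1 = 23)
n(-111, -150) - 1*(-47111) = 23 - 1*(-47111) = 23 + 47111 = 47134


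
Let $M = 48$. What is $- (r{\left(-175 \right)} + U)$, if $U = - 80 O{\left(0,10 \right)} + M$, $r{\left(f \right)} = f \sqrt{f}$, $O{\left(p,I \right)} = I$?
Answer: $752 + 875 i \sqrt{7} \approx 752.0 + 2315.0 i$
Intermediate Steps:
$r{\left(f \right)} = f^{\frac{3}{2}}$
$U = -752$ ($U = \left(-80\right) 10 + 48 = -800 + 48 = -752$)
$- (r{\left(-175 \right)} + U) = - (\left(-175\right)^{\frac{3}{2}} - 752) = - (- 875 i \sqrt{7} - 752) = - (-752 - 875 i \sqrt{7}) = 752 + 875 i \sqrt{7}$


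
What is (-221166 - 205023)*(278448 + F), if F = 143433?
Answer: -179801041509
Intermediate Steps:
(-221166 - 205023)*(278448 + F) = (-221166 - 205023)*(278448 + 143433) = -426189*421881 = -179801041509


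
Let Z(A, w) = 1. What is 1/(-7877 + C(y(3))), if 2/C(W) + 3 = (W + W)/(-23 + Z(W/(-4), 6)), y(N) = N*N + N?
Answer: -45/354487 ≈ -0.00012694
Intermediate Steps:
y(N) = N + N² (y(N) = N² + N = N + N²)
C(W) = 2/(-3 - W/11) (C(W) = 2/(-3 + (W + W)/(-23 + 1)) = 2/(-3 + (2*W)/(-22)) = 2/(-3 + (2*W)*(-1/22)) = 2/(-3 - W/11))
1/(-7877 + C(y(3))) = 1/(-7877 - 22/(33 + 3*(1 + 3))) = 1/(-7877 - 22/(33 + 3*4)) = 1/(-7877 - 22/(33 + 12)) = 1/(-7877 - 22/45) = 1/(-354487/45) = -45/354487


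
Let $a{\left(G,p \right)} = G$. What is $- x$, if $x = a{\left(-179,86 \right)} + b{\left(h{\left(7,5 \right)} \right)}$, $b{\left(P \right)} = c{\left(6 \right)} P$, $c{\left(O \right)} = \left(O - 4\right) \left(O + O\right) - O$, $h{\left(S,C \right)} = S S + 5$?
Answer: $-793$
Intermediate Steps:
$h{\left(S,C \right)} = 5 + S^{2}$ ($h{\left(S,C \right)} = S^{2} + 5 = 5 + S^{2}$)
$c{\left(O \right)} = - O + 2 O \left(-4 + O\right)$ ($c{\left(O \right)} = \left(-4 + O\right) 2 O - O = 2 O \left(-4 + O\right) - O = - O + 2 O \left(-4 + O\right)$)
$b{\left(P \right)} = 18 P$ ($b{\left(P \right)} = 6 \left(-9 + 2 \cdot 6\right) P = 6 \left(-9 + 12\right) P = 6 \cdot 3 P = 18 P$)
$x = 793$ ($x = -179 + 18 \left(5 + 7^{2}\right) = -179 + 18 \left(5 + 49\right) = -179 + 18 \cdot 54 = -179 + 972 = 793$)
$- x = \left(-1\right) 793 = -793$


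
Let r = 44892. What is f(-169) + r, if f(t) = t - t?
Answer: 44892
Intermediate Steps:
f(t) = 0
f(-169) + r = 0 + 44892 = 44892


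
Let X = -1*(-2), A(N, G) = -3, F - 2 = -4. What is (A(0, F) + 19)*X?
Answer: 32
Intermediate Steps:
F = -2 (F = 2 - 4 = -2)
X = 2
(A(0, F) + 19)*X = (-3 + 19)*2 = 16*2 = 32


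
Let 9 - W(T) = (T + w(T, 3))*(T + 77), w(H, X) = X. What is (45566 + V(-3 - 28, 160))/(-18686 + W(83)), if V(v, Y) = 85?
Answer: -45651/32437 ≈ -1.4074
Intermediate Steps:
W(T) = 9 - (3 + T)*(77 + T) (W(T) = 9 - (T + 3)*(T + 77) = 9 - (3 + T)*(77 + T))
(45566 + V(-3 - 28, 160))/(-18686 + W(83)) = (45566 + 85)/(-18686 + (-222 - 1*83² - 80*83)) = 45651/(-18686 + (-222 - 1*6889 - 6640)) = 45651/(-18686 + (-222 - 6889 - 6640)) = 45651/(-18686 - 13751) = 45651/(-32437) = 45651*(-1/32437) = -45651/32437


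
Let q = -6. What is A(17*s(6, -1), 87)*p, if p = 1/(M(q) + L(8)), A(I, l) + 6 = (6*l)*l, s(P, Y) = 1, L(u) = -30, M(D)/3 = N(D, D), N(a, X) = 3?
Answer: -15136/7 ≈ -2162.3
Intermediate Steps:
M(D) = 9 (M(D) = 3*3 = 9)
A(I, l) = -6 + 6*l² (A(I, l) = -6 + (6*l)*l = -6 + 6*l²)
p = -1/21 (p = 1/(9 - 30) = 1/(-21) = -1/21 ≈ -0.047619)
A(17*s(6, -1), 87)*p = (-6 + 6*87²)*(-1/21) = (-6 + 6*7569)*(-1/21) = (-6 + 45414)*(-1/21) = 45408*(-1/21) = -15136/7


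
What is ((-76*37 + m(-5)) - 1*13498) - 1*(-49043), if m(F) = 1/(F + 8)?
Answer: 98200/3 ≈ 32733.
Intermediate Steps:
m(F) = 1/(8 + F)
((-76*37 + m(-5)) - 1*13498) - 1*(-49043) = ((-76*37 + 1/(8 - 5)) - 1*13498) - 1*(-49043) = ((-2812 + 1/3) - 13498) + 49043 = (-8435/3 - 13498) + 49043 = -48929/3 + 49043 = 98200/3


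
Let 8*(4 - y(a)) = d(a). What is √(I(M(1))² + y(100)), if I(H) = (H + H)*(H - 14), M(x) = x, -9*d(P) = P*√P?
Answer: √6245/3 ≈ 26.342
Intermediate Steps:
d(P) = -P^(3/2)/9 (d(P) = -P*√P/9 = -P^(3/2)/9)
y(a) = 4 + a^(3/2)/72 (y(a) = 4 - (-1)*a^(3/2)/72 = 4 + a^(3/2)/72)
I(H) = 2*H*(-14 + H) (I(H) = (2*H)*(-14 + H) = 2*H*(-14 + H))
√(I(M(1))² + y(100)) = √((2*1*(-14 + 1))² + (4 + 100^(3/2)/72)) = √((2*1*(-13))² + (4 + (1/72)*1000)) = √((-26)² + (4 + 125/9)) = √(676 + 161/9) = √(6245/9) = √6245/3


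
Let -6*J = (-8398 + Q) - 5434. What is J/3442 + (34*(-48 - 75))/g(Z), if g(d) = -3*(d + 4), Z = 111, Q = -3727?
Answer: 10269391/791660 ≈ 12.972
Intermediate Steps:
J = 5853/2 (J = -((-8398 - 3727) - 5434)/6 = -(-12125 - 5434)/6 = -⅙*(-17559) = 5853/2 ≈ 2926.5)
g(d) = -12 - 3*d (g(d) = -3*(4 + d) = -12 - 3*d)
J/3442 + (34*(-48 - 75))/g(Z) = (5853/2)/3442 + (34*(-48 - 75))/(-12 - 3*111) = (5853/2)*(1/3442) + (34*(-123))/(-12 - 333) = 5853/6884 - 4182/(-345) = 5853/6884 - 4182*(-1/345) = 5853/6884 + 1394/115 = 10269391/791660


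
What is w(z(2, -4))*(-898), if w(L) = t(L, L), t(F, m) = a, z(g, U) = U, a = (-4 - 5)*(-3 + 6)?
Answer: 24246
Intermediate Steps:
a = -27 (a = -9*3 = -27)
t(F, m) = -27
w(L) = -27
w(z(2, -4))*(-898) = -27*(-898) = 24246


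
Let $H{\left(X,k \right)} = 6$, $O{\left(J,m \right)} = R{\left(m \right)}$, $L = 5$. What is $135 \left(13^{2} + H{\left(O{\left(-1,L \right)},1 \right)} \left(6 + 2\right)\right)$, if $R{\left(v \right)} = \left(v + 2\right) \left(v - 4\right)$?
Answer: $29295$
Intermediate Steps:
$R{\left(v \right)} = \left(-4 + v\right) \left(2 + v\right)$ ($R{\left(v \right)} = \left(2 + v\right) \left(-4 + v\right) = \left(-4 + v\right) \left(2 + v\right)$)
$O{\left(J,m \right)} = -8 + m^{2} - 2 m$
$135 \left(13^{2} + H{\left(O{\left(-1,L \right)},1 \right)} \left(6 + 2\right)\right) = 135 \left(13^{2} + 6 \left(6 + 2\right)\right) = 135 \left(169 + 6 \cdot 8\right) = 135 \left(169 + 48\right) = 135 \cdot 217 = 29295$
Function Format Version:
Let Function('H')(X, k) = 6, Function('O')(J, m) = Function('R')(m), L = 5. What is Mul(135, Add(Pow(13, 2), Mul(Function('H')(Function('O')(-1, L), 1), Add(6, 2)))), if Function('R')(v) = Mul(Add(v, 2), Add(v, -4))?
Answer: 29295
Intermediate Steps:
Function('R')(v) = Mul(Add(-4, v), Add(2, v)) (Function('R')(v) = Mul(Add(2, v), Add(-4, v)) = Mul(Add(-4, v), Add(2, v)))
Function('O')(J, m) = Add(-8, Pow(m, 2), Mul(-2, m))
Mul(135, Add(Pow(13, 2), Mul(Function('H')(Function('O')(-1, L), 1), Add(6, 2)))) = Mul(135, Add(Pow(13, 2), Mul(6, Add(6, 2)))) = Mul(135, Add(169, Mul(6, 8))) = Mul(135, Add(169, 48)) = Mul(135, 217) = 29295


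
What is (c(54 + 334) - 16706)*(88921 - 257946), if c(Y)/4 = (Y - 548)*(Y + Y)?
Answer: 86768307650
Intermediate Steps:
c(Y) = 8*Y*(-548 + Y) (c(Y) = 4*((Y - 548)*(Y + Y)) = 4*((-548 + Y)*(2*Y)) = 4*(2*Y*(-548 + Y)) = 8*Y*(-548 + Y))
(c(54 + 334) - 16706)*(88921 - 257946) = (8*(54 + 334)*(-548 + (54 + 334)) - 16706)*(88921 - 257946) = (8*388*(-548 + 388) - 16706)*(-169025) = (8*388*(-160) - 16706)*(-169025) = (-496640 - 16706)*(-169025) = -513346*(-169025) = 86768307650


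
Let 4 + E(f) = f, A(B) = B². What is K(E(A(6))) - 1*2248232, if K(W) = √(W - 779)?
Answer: -2248232 + 3*I*√83 ≈ -2.2482e+6 + 27.331*I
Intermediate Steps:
E(f) = -4 + f
K(W) = √(-779 + W)
K(E(A(6))) - 1*2248232 = √(-779 + (-4 + 6²)) - 1*2248232 = √(-779 + (-4 + 36)) - 2248232 = √(-779 + 32) - 2248232 = √(-747) - 2248232 = 3*I*√83 - 2248232 = -2248232 + 3*I*√83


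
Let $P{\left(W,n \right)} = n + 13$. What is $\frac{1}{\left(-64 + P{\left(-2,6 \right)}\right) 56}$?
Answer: $- \frac{1}{2520} \approx -0.00039683$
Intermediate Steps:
$P{\left(W,n \right)} = 13 + n$
$\frac{1}{\left(-64 + P{\left(-2,6 \right)}\right) 56} = \frac{1}{\left(-64 + \left(13 + 6\right)\right) 56} = \frac{1}{\left(-64 + 19\right) 56} = \frac{1}{\left(-45\right) 56} = \frac{1}{-2520} = - \frac{1}{2520}$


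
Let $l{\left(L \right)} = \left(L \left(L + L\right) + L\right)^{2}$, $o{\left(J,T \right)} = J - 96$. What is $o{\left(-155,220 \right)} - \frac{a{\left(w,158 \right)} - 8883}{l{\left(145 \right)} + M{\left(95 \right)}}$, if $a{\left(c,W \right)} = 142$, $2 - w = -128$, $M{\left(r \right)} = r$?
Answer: $- \frac{446884939379}{1780418120} \approx -251.0$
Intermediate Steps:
$w = 130$ ($w = 2 - -128 = 2 + 128 = 130$)
$o{\left(J,T \right)} = -96 + J$
$l{\left(L \right)} = \left(L + 2 L^{2}\right)^{2}$ ($l{\left(L \right)} = \left(L 2 L + L\right)^{2} = \left(2 L^{2} + L\right)^{2} = \left(L + 2 L^{2}\right)^{2}$)
$o{\left(-155,220 \right)} - \frac{a{\left(w,158 \right)} - 8883}{l{\left(145 \right)} + M{\left(95 \right)}} = \left(-96 - 155\right) - \frac{142 - 8883}{145^{2} \left(1 + 2 \cdot 145\right)^{2} + 95} = -251 - - \frac{8741}{21025 \left(1 + 290\right)^{2} + 95} = -251 - - \frac{8741}{21025 \cdot 291^{2} + 95} = -251 - - \frac{8741}{21025 \cdot 84681 + 95} = -251 - - \frac{8741}{1780418025 + 95} = -251 - - \frac{8741}{1780418120} = -251 + \frac{8741}{1780418120} = - \frac{446884939379}{1780418120}$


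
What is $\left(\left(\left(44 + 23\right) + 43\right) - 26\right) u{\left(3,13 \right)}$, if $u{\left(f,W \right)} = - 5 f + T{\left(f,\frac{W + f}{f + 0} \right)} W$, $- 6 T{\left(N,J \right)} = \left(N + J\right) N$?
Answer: $-5810$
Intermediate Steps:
$T{\left(N,J \right)} = - \frac{N \left(J + N\right)}{6}$ ($T{\left(N,J \right)} = - \frac{\left(N + J\right) N}{6} = - \frac{\left(J + N\right) N}{6} = - \frac{N \left(J + N\right)}{6}$)
$u{\left(f,W \right)} = - 5 f - \frac{W f \left(f + \frac{W + f}{f}\right)}{6}$ ($u{\left(f,W \right)} = - 5 f + - \frac{f \left(\frac{W + f}{f + 0} + f\right)}{6} W = - 5 f + - \frac{f \left(\frac{W + f}{f} + f\right)}{6} W = - 5 f + - \frac{f \left(f + \frac{W + f}{f}\right)}{6} W = - 5 f - \frac{W f \left(f + \frac{W + f}{f}\right)}{6}$)
$\left(\left(\left(44 + 23\right) + 43\right) - 26\right) u{\left(3,13 \right)} = \left(\left(\left(44 + 23\right) + 43\right) - 26\right) \left(\left(-5\right) 3 - \frac{13 \left(13 + 3 + 3^{2}\right)}{6}\right) = \left(\left(67 + 43\right) - 26\right) \left(-15 - \frac{13 \left(13 + 3 + 9\right)}{6}\right) = \left(110 - 26\right) \left(-15 - \frac{13}{6} \cdot 25\right) = 84 \left(-15 - \frac{325}{6}\right) = 84 \left(- \frac{415}{6}\right) = -5810$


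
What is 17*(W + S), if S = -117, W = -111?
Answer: -3876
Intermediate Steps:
17*(W + S) = 17*(-111 - 117) = 17*(-228) = -3876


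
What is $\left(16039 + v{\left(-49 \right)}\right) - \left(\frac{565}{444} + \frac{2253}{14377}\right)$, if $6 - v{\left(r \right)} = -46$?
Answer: $\frac{102705972971}{6383388} \approx 16090.0$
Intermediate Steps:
$v{\left(r \right)} = 52$ ($v{\left(r \right)} = 6 - -46 = 6 + 46 = 52$)
$\left(16039 + v{\left(-49 \right)}\right) - \left(\frac{565}{444} + \frac{2253}{14377}\right) = \left(16039 + 52\right) - \left(\frac{565}{444} + \frac{2253}{14377}\right) = 16091 - \frac{9123337}{6383388} = \frac{102705972971}{6383388}$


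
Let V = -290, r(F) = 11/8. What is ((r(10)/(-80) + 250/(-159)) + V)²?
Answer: 880436426278201/10355097600 ≈ 85025.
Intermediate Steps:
r(F) = 11/8 (r(F) = 11*(⅛) = 11/8)
((r(10)/(-80) + 250/(-159)) + V)² = (((11/8)/(-80) + 250/(-159)) - 290)² = (((11/8)*(-1/80) + 250*(-1/159)) - 290)² = ((-11/640 - 250/159) - 290)² = (-161749/101760 - 290)² = (-29672149/101760)² = 880436426278201/10355097600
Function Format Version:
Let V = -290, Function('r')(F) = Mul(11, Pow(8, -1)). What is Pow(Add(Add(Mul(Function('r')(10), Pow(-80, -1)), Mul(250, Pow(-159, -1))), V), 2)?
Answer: Rational(880436426278201, 10355097600) ≈ 85025.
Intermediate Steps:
Function('r')(F) = Rational(11, 8) (Function('r')(F) = Mul(11, Rational(1, 8)) = Rational(11, 8))
Pow(Add(Add(Mul(Function('r')(10), Pow(-80, -1)), Mul(250, Pow(-159, -1))), V), 2) = Pow(Add(Add(Mul(Rational(11, 8), Pow(-80, -1)), Mul(250, Pow(-159, -1))), -290), 2) = Pow(Add(Add(Mul(Rational(11, 8), Rational(-1, 80)), Mul(250, Rational(-1, 159))), -290), 2) = Pow(Add(Add(Rational(-11, 640), Rational(-250, 159)), -290), 2) = Pow(Add(Rational(-161749, 101760), -290), 2) = Pow(Rational(-29672149, 101760), 2) = Rational(880436426278201, 10355097600)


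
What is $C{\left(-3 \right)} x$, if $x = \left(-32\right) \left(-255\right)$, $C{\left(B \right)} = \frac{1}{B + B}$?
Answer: $-1360$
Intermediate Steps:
$C{\left(B \right)} = \frac{1}{2 B}$
$x = 8160$
$C{\left(-3 \right)} x = \frac{1}{2 \left(-3\right)} 8160 = \frac{1}{2} \left(- \frac{1}{3}\right) 8160 = \left(- \frac{1}{6}\right) 8160 = -1360$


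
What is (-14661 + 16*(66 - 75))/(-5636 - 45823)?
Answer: 4935/17153 ≈ 0.28770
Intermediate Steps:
(-14661 + 16*(66 - 75))/(-5636 - 45823) = (-14661 + 16*(-9))/(-51459) = (-14661 - 144)*(-1/51459) = -14805*(-1/51459) = 4935/17153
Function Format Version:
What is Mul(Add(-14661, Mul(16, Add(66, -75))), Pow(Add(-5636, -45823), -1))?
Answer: Rational(4935, 17153) ≈ 0.28770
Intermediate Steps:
Mul(Add(-14661, Mul(16, Add(66, -75))), Pow(Add(-5636, -45823), -1)) = Mul(Add(-14661, Mul(16, -9)), Pow(-51459, -1)) = Mul(Add(-14661, -144), Rational(-1, 51459)) = Mul(-14805, Rational(-1, 51459)) = Rational(4935, 17153)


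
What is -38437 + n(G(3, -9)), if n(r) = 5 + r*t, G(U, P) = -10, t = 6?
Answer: -38492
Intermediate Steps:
n(r) = 5 + 6*r (n(r) = 5 + r*6 = 5 + 6*r)
-38437 + n(G(3, -9)) = -38437 + (5 + 6*(-10)) = -38437 + (5 - 60) = -38437 - 55 = -38492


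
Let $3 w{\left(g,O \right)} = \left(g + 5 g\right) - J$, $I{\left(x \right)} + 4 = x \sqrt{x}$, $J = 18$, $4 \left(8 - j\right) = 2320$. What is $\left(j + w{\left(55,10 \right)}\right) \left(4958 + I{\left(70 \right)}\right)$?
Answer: $-2318472 - 32760 \sqrt{70} \approx -2.5926 \cdot 10^{6}$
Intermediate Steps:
$j = -572$ ($j = 8 - 580 = -572$)
$I{\left(x \right)} = -4 + x^{\frac{3}{2}}$ ($I{\left(x \right)} = -4 + x \sqrt{x} = -4 + x^{\frac{3}{2}}$)
$w{\left(g,O \right)} = -6 + 2 g$ ($w{\left(g,O \right)} = \frac{\left(g + 5 g\right) - 18}{3} = \frac{6 g - 18}{3} = \frac{-18 + 6 g}{3} = -6 + 2 g$)
$\left(j + w{\left(55,10 \right)}\right) \left(4958 + I{\left(70 \right)}\right) = \left(-572 + \left(-6 + 2 \cdot 55\right)\right) \left(4958 - \left(4 - 70^{\frac{3}{2}}\right)\right) = \left(-572 + \left(-6 + 110\right)\right) \left(4958 - \left(4 - 70 \sqrt{70}\right)\right) = \left(-572 + 104\right) \left(4954 + 70 \sqrt{70}\right) = - 468 \left(4954 + 70 \sqrt{70}\right) = -2318472 - 32760 \sqrt{70}$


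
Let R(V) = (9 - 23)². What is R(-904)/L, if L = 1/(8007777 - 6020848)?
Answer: 389438084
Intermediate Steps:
R(V) = 196 (R(V) = (-14)² = 196)
L = 1/1986929 ≈ 5.0329e-7
R(-904)/L = 196/(1/1986929) = 196*1986929 = 389438084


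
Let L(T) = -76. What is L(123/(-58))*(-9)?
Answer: 684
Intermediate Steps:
L(123/(-58))*(-9) = -76*(-9) = 684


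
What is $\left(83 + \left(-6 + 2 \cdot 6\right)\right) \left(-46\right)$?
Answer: $-4094$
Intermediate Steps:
$\left(83 + \left(-6 + 2 \cdot 6\right)\right) \left(-46\right) = \left(83 + \left(-6 + 12\right)\right) \left(-46\right) = \left(83 + 6\right) \left(-46\right) = 89 \left(-46\right) = -4094$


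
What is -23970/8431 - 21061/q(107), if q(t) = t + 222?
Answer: -185451421/2773799 ≈ -66.858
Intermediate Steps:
q(t) = 222 + t
-23970/8431 - 21061/q(107) = -23970/8431 - 21061/(222 + 107) = -23970*1/8431 - 21061/329 = -23970/8431 - 21061*1/329 = -23970/8431 - 21061/329 = -185451421/2773799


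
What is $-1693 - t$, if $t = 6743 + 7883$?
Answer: $-16319$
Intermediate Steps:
$t = 14626$
$-1693 - t = -1693 - 14626 = -16319$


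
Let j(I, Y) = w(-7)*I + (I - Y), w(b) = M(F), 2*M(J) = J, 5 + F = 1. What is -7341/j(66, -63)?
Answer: 2447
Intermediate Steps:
F = -4 (F = -5 + 1 = -4)
M(J) = J/2
w(b) = -2 (w(b) = (1/2)*(-4) = -2)
j(I, Y) = -I - Y (j(I, Y) = -2*I + (I - Y) = -I - Y)
-7341/j(66, -63) = -7341/(-1*66 - 1*(-63)) = -7341/(-66 + 63) = -7341/(-3) = -7341*(-1/3) = 2447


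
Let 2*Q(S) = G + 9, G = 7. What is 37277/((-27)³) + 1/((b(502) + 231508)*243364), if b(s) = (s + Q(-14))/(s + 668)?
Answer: -81908451674793775/43249297269900348 ≈ -1.8939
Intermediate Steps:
Q(S) = 8 (Q(S) = (7 + 9)/2 = (½)*16 = 8)
b(s) = (8 + s)/(668 + s) (b(s) = (s + 8)/(s + 668) = (8 + s)/(668 + s))
37277/((-27)³) + 1/((b(502) + 231508)*243364) = 37277/((-27)³) + 1/(((8 + 502)/(668 + 502) + 231508)*243364) = 37277/(-19683) + (1/243364)/(510/1170 + 231508) = 37277*(-1/19683) + (1/243364)/((1/1170)*510 + 231508) = -37277/19683 + (1/243364)/(17/39 + 231508) = -37277/19683 + (1/243364)/(9028829/39) = -37277/19683 + (39/9028829)*(1/243364) = -37277/19683 + 39/2197291940756 = -81908451674793775/43249297269900348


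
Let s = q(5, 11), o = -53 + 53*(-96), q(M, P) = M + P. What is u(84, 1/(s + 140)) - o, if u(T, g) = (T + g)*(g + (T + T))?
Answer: 468580321/24336 ≈ 19255.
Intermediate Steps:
o = -5141 (o = -53 - 5088 = -5141)
s = 16 (s = 5 + 11 = 16)
u(T, g) = (T + g)*(g + 2*T)
u(84, 1/(s + 140)) - o = ((1/(16 + 140))**2 + 2*84**2 + 3*84/(16 + 140)) - 1*(-5141) = ((1/156)**2 + 2*7056 + 3*84/156) + 5141 = ((1/156)**2 + 14112 + 3*84*(1/156)) + 5141 = (1/24336 + 14112 + 21/13) + 5141 = 343468945/24336 + 5141 = 468580321/24336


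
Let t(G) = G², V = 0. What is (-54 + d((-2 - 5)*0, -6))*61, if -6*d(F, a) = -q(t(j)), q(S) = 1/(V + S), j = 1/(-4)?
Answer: -9394/3 ≈ -3131.3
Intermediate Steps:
j = -¼ ≈ -0.25000
q(S) = 1/S (q(S) = 1/(0 + S) = 1/S)
d(F, a) = 8/3 (d(F, a) = -(-1)/(6*((-¼)²)) = -(-1)/(6*1/16) = -(-1)*16/6 = -⅙*(-16) = 8/3)
(-54 + d((-2 - 5)*0, -6))*61 = (-54 + 8/3)*61 = -154/3*61 = -9394/3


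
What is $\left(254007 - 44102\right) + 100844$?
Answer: $310749$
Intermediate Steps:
$\left(254007 - 44102\right) + 100844 = 209905 + 100844 = 310749$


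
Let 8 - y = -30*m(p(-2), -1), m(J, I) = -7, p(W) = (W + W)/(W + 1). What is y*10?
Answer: -2020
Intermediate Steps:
p(W) = 2*W/(1 + W) (p(W) = (2*W)/(1 + W) = 2*W/(1 + W))
y = -202 (y = 8 - (-30)*(-7) = 8 - 1*210 = 8 - 210 = -202)
y*10 = -202*10 = -2020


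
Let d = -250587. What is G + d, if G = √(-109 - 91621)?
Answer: -250587 + I*√91730 ≈ -2.5059e+5 + 302.87*I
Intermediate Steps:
G = I*√91730 (G = √(-91730) = I*√91730 ≈ 302.87*I)
G + d = I*√91730 - 250587 = -250587 + I*√91730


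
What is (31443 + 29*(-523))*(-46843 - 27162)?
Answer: -1204505380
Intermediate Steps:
(31443 + 29*(-523))*(-46843 - 27162) = (31443 - 15167)*(-74005) = 16276*(-74005) = -1204505380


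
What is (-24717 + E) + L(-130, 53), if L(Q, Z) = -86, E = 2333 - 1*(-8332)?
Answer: -14138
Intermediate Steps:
E = 10665 (E = 2333 + 8332 = 10665)
(-24717 + E) + L(-130, 53) = (-24717 + 10665) - 86 = -14052 - 86 = -14138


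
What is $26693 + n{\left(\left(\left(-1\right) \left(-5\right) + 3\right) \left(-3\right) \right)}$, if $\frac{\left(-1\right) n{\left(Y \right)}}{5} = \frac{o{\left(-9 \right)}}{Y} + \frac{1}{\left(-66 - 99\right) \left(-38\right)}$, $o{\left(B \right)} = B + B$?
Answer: $\frac{66936637}{2508} \approx 26689.0$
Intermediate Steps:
$o{\left(B \right)} = 2 B$
$n{\left(Y \right)} = - \frac{1}{1254} + \frac{90}{Y}$ ($n{\left(Y \right)} = - 5 \left(\frac{2 \left(-9\right)}{Y} + \frac{1}{\left(-66 - 99\right) \left(-38\right)}\right) = - 5 \left(- \frac{18}{Y} + \frac{1}{-165} \left(- \frac{1}{38}\right)\right) = - 5 \left(- \frac{18}{Y} - - \frac{1}{6270}\right) = - 5 \left(- \frac{18}{Y} + \frac{1}{6270}\right) = - 5 \left(\frac{1}{6270} - \frac{18}{Y}\right) = - \frac{1}{1254} + \frac{90}{Y}$)
$26693 + n{\left(\left(\left(-1\right) \left(-5\right) + 3\right) \left(-3\right) \right)} = 26693 + \frac{112860 - \left(\left(-1\right) \left(-5\right) + 3\right) \left(-3\right)}{1254 \left(\left(-1\right) \left(-5\right) + 3\right) \left(-3\right)} = 26693 + \frac{112860 - \left(5 + 3\right) \left(-3\right)}{1254 \left(5 + 3\right) \left(-3\right)} = 26693 + \frac{112860 - 8 \left(-3\right)}{1254 \cdot 8 \left(-3\right)} = 26693 + \frac{112860 - -24}{1254 \left(-24\right)} = 26693 + \frac{1}{1254} \left(- \frac{1}{24}\right) \left(112860 + 24\right) = 26693 + \frac{1}{1254} \left(- \frac{1}{24}\right) 112884 = 26693 - \frac{9407}{2508} = \frac{66936637}{2508}$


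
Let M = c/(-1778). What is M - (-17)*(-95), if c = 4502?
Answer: -1437986/889 ≈ -1617.5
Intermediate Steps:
M = -2251/889 (M = 4502/(-1778) = 4502*(-1/1778) = -2251/889 ≈ -2.5321)
M - (-17)*(-95) = -2251/889 - (-17)*(-95) = -2251/889 - 1*1615 = -2251/889 - 1615 = -1437986/889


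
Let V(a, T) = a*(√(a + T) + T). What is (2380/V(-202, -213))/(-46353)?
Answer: -42245/35724133492 - 595*I*√415/107172400476 ≈ -1.1825e-6 - 1.131e-7*I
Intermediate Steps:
V(a, T) = a*(T + √(T + a)) (V(a, T) = a*(√(T + a) + T) = a*(T + √(T + a)))
(2380/V(-202, -213))/(-46353) = (2380/((-202*(-213 + √(-213 - 202)))))/(-46353) = (2380/((-202*(-213 + √(-415)))))*(-1/46353) = (2380/((-202*(-213 + I*√415))))*(-1/46353) = (2380/(43026 - 202*I*√415))*(-1/46353) = -2380/(46353*(43026 - 202*I*√415))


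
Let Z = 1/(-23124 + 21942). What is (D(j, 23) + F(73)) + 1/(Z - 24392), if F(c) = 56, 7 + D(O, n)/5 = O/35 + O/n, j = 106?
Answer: 274733696203/4641846545 ≈ 59.186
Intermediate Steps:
D(O, n) = -35 + O/7 + 5*O/n (D(O, n) = -35 + 5*(O/35 + O/n) = -35 + (O/7 + 5*O/n) = -35 + O/7 + 5*O/n)
Z = -1/1182 (Z = 1/(-1182) = -1/1182 ≈ -0.00084602)
(D(j, 23) + F(73)) + 1/(Z - 24392) = ((-35 + (1/7)*106 + 5*106/23) + 56) + 1/(-1/1182 - 24392) = ((-35 + 106/7 + 5*106*(1/23)) + 56) + 1/(-28831345/1182) = ((-35 + 106/7 + 530/23) + 56) - 1182/28831345 = (513/161 + 56) - 1182/28831345 = 9529/161 - 1182/28831345 = 274733696203/4641846545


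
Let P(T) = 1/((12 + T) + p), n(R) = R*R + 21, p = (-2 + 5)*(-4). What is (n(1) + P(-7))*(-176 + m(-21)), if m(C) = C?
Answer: -30141/7 ≈ -4305.9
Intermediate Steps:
p = -12 (p = 3*(-4) = -12)
n(R) = 21 + R**2 (n(R) = R**2 + 21 = 21 + R**2)
P(T) = 1/T (P(T) = 1/((12 + T) - 12) = 1/T)
(n(1) + P(-7))*(-176 + m(-21)) = ((21 + 1**2) + 1/(-7))*(-176 - 21) = ((21 + 1) - 1/7)*(-197) = (22 - 1/7)*(-197) = (153/7)*(-197) = -30141/7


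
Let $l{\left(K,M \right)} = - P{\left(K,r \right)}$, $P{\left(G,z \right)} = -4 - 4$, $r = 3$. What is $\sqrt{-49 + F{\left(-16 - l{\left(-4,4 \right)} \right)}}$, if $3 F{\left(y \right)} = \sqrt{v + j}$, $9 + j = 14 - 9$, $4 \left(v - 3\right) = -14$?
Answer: $\frac{\sqrt{-196 + 2 i \sqrt{2}}}{2} \approx 0.050506 + 7.0002 i$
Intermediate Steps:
$v = - \frac{1}{2}$ ($v = 3 + \frac{1}{4} \left(-14\right) = 3 - \frac{7}{2} = - \frac{1}{2} \approx -0.5$)
$P{\left(G,z \right)} = -8$ ($P{\left(G,z \right)} = -4 - 4 = -8$)
$j = -4$ ($j = -9 + \left(14 - 9\right) = -9 + 5 = -4$)
$l{\left(K,M \right)} = 8$ ($l{\left(K,M \right)} = \left(-1\right) \left(-8\right) = 8$)
$F{\left(y \right)} = \frac{i \sqrt{2}}{2}$ ($F{\left(y \right)} = \frac{\sqrt{- \frac{1}{2} - 4}}{3} = \frac{\sqrt{- \frac{9}{2}}}{3} = \frac{\frac{3}{2} i \sqrt{2}}{3} = \frac{i \sqrt{2}}{2}$)
$\sqrt{-49 + F{\left(-16 - l{\left(-4,4 \right)} \right)}} = \sqrt{-49 + \frac{i \sqrt{2}}{2}}$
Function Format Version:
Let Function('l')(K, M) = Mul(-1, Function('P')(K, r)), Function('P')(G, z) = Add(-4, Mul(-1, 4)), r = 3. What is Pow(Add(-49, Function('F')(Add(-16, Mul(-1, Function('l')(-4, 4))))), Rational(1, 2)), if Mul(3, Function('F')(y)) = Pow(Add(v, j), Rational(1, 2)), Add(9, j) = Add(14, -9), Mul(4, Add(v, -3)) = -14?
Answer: Mul(Rational(1, 2), Pow(Add(-196, Mul(2, I, Pow(2, Rational(1, 2)))), Rational(1, 2))) ≈ Add(0.050506, Mul(7.0002, I))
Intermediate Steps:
v = Rational(-1, 2) (v = Add(3, Mul(Rational(1, 4), -14)) = Add(3, Rational(-7, 2)) = Rational(-1, 2) ≈ -0.50000)
Function('P')(G, z) = -8 (Function('P')(G, z) = Add(-4, -4) = -8)
j = -4 (j = Add(-9, Add(14, -9)) = Add(-9, 5) = -4)
Function('l')(K, M) = 8 (Function('l')(K, M) = Mul(-1, -8) = 8)
Function('F')(y) = Mul(Rational(1, 2), I, Pow(2, Rational(1, 2))) (Function('F')(y) = Mul(Rational(1, 3), Pow(Add(Rational(-1, 2), -4), Rational(1, 2))) = Mul(Rational(1, 3), Pow(Rational(-9, 2), Rational(1, 2))) = Mul(Rational(1, 3), Mul(Rational(3, 2), I, Pow(2, Rational(1, 2)))) = Mul(Rational(1, 2), I, Pow(2, Rational(1, 2))))
Pow(Add(-49, Function('F')(Add(-16, Mul(-1, Function('l')(-4, 4))))), Rational(1, 2)) = Pow(Add(-49, Mul(Rational(1, 2), I, Pow(2, Rational(1, 2)))), Rational(1, 2))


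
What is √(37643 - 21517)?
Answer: √16126 ≈ 126.99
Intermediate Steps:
√(37643 - 21517) = √16126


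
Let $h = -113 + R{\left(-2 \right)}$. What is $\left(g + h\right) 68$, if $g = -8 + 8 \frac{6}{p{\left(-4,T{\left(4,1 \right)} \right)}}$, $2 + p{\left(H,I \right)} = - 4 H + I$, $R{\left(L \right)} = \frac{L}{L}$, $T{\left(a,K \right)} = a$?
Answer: $- \frac{23936}{3} \approx -7978.7$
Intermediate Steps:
$R{\left(L \right)} = 1$
$p{\left(H,I \right)} = -2 + I - 4 H$ ($p{\left(H,I \right)} = -2 - \left(- I + 4 H\right) = -2 + I - 4 H$)
$g = - \frac{16}{3}$ ($g = -8 + 8 \frac{6}{-2 + 4 - -16} = -8 + 8 \frac{6}{-2 + 4 + 16} = -8 + 8 \cdot \frac{6}{18} = -8 + 8 \cdot 6 \cdot \frac{1}{18} = -8 + 8 \cdot \frac{1}{3} = -8 + \frac{8}{3} = - \frac{16}{3} \approx -5.3333$)
$h = -112$ ($h = -113 + 1 = -112$)
$\left(g + h\right) 68 = \left(- \frac{16}{3} - 112\right) 68 = \left(- \frac{352}{3}\right) 68 = - \frac{23936}{3}$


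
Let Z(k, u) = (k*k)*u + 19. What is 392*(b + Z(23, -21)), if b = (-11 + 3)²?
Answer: -4322192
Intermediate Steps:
Z(k, u) = 19 + u*k² (Z(k, u) = k²*u + 19 = u*k² + 19 = 19 + u*k²)
b = 64 (b = (-8)² = 64)
392*(b + Z(23, -21)) = 392*(64 + (19 - 21*23²)) = 392*(64 + (19 - 21*529)) = 392*(64 + (19 - 11109)) = 392*(64 - 11090) = 392*(-11026) = -4322192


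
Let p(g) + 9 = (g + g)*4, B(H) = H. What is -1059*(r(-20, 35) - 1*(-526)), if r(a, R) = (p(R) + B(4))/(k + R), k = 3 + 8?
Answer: -25914789/46 ≈ -5.6337e+5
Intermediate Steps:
k = 11
p(g) = -9 + 8*g (p(g) = -9 + (g + g)*4 = -9 + (2*g)*4 = -9 + 8*g)
r(a, R) = (-5 + 8*R)/(11 + R) (r(a, R) = ((-9 + 8*R) + 4)/(11 + R) = (-5 + 8*R)/(11 + R))
-1059*(r(-20, 35) - 1*(-526)) = -1059*((-5 + 8*35)/(11 + 35) - 1*(-526)) = -1059*((-5 + 280)/46 + 526) = -1059*((1/46)*275 + 526) = -1059*(275/46 + 526) = -1059*24471/46 = -25914789/46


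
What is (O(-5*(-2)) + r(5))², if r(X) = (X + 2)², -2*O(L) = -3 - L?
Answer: 12321/4 ≈ 3080.3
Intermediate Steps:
O(L) = 3/2 + L/2 (O(L) = -(-3 - L)/2 = 3/2 + L/2)
r(X) = (2 + X)²
(O(-5*(-2)) + r(5))² = ((3/2 + (-5*(-2))/2) + (2 + 5)²)² = ((3/2 + (½)*10) + 7²)² = ((3/2 + 5) + 49)² = (13/2 + 49)² = (111/2)² = 12321/4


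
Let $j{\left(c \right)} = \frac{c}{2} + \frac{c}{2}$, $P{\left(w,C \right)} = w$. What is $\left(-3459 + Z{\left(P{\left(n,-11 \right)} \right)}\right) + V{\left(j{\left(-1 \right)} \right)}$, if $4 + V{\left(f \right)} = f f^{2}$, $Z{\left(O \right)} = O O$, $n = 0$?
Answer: $-3464$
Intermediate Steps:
$Z{\left(O \right)} = O^{2}$
$j{\left(c \right)} = c$ ($j{\left(c \right)} = c \frac{1}{2} + c \frac{1}{2} = \frac{c}{2} + \frac{c}{2} = c$)
$V{\left(f \right)} = -4 + f^{3}$ ($V{\left(f \right)} = -4 + f f^{2} = -4 + f^{3}$)
$\left(-3459 + Z{\left(P{\left(n,-11 \right)} \right)}\right) + V{\left(j{\left(-1 \right)} \right)} = \left(-3459 + 0^{2}\right) - \left(4 - \left(-1\right)^{3}\right) = \left(-3459 + 0\right) - 5 = -3459 - 5 = -3464$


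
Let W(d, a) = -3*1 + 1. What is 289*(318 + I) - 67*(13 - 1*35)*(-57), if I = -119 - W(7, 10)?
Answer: -25929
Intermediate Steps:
W(d, a) = -2 (W(d, a) = -3 + 1 = -2)
I = -117 (I = -119 - 1*(-2) = -119 + 2 = -117)
289*(318 + I) - 67*(13 - 1*35)*(-57) = 289*(318 - 117) - 67*(13 - 1*35)*(-57) = 289*201 - 67*(13 - 35)*(-57) = 58089 - 67*(-22)*(-57) = 58089 + 1474*(-57) = 58089 - 84018 = -25929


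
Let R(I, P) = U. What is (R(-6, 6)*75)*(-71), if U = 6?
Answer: -31950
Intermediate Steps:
R(I, P) = 6
(R(-6, 6)*75)*(-71) = (6*75)*(-71) = 450*(-71) = -31950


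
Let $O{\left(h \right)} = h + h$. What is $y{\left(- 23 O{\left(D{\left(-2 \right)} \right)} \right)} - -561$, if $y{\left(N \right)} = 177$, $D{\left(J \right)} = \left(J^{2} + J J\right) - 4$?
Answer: $738$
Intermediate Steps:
$D{\left(J \right)} = -4 + 2 J^{2}$ ($D{\left(J \right)} = \left(J^{2} + J^{2}\right) - 4 = 2 J^{2} - 4 = -4 + 2 J^{2}$)
$O{\left(h \right)} = 2 h$
$y{\left(- 23 O{\left(D{\left(-2 \right)} \right)} \right)} - -561 = 177 - -561 = 177 + 561 = 738$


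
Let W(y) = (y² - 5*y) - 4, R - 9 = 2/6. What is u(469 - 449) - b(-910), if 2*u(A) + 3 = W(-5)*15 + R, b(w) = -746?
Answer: 6565/6 ≈ 1094.2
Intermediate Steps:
R = 28/3 (R = 9 + 2/6 = 9 + 2*(⅙) = 9 + ⅓ = 28/3 ≈ 9.3333)
W(y) = -4 + y² - 5*y
u(A) = 2089/6 (u(A) = -3/2 + ((-4 + (-5)² - 5*(-5))*15 + 28/3)/2 = -3/2 + ((-4 + 25 + 25)*15 + 28/3)/2 = -3/2 + (46*15 + 28/3)/2 = -3/2 + (690 + 28/3)/2 = -3/2 + (½)*(2098/3) = -3/2 + 1049/3 = 2089/6)
u(469 - 449) - b(-910) = 2089/6 - 1*(-746) = 2089/6 + 746 = 6565/6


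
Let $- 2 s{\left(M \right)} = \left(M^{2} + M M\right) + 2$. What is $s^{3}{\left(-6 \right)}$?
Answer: $-50653$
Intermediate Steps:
$s{\left(M \right)} = -1 - M^{2}$ ($s{\left(M \right)} = - \frac{\left(M^{2} + M M\right) + 2}{2} = - \frac{\left(M^{2} + M^{2}\right) + 2}{2} = - \frac{2 M^{2} + 2}{2} = - \frac{2 + 2 M^{2}}{2} = -1 - M^{2}$)
$s^{3}{\left(-6 \right)} = \left(-1 - \left(-6\right)^{2}\right)^{3} = \left(-1 - 36\right)^{3} = \left(-37\right)^{3} = -50653$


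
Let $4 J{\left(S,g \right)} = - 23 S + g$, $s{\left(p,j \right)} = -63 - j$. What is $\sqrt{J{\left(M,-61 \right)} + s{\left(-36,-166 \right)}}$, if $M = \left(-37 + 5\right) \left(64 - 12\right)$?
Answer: $\frac{\sqrt{38623}}{2} \approx 98.264$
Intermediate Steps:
$M = -1664$ ($M = - 32 \left(64 - 12\right) = \left(-32\right) 52 = -1664$)
$J{\left(S,g \right)} = - \frac{23 S}{4} + \frac{g}{4}$ ($J{\left(S,g \right)} = \frac{- 23 S + g}{4} = \frac{g - 23 S}{4} = - \frac{23 S}{4} + \frac{g}{4}$)
$\sqrt{J{\left(M,-61 \right)} + s{\left(-36,-166 \right)}} = \sqrt{\left(\left(- \frac{23}{4}\right) \left(-1664\right) + \frac{1}{4} \left(-61\right)\right) - -103} = \sqrt{\left(9568 - \frac{61}{4}\right) + \left(-63 + 166\right)} = \sqrt{\frac{38211}{4} + 103} = \sqrt{\frac{38623}{4}} = \frac{\sqrt{38623}}{2}$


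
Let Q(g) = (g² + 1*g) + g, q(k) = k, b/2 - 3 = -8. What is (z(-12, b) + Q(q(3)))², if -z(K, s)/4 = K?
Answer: 3969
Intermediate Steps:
b = -10 (b = 6 + 2*(-8) = 6 - 16 = -10)
z(K, s) = -4*K
Q(g) = g² + 2*g (Q(g) = (g² + g) + g = (g + g²) + g = g² + 2*g)
(z(-12, b) + Q(q(3)))² = (-4*(-12) + 3*(2 + 3))² = (48 + 3*5)² = (48 + 15)² = 63² = 3969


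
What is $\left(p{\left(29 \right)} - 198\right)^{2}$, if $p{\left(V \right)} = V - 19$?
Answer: $35344$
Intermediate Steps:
$p{\left(V \right)} = -19 + V$
$\left(p{\left(29 \right)} - 198\right)^{2} = \left(\left(-19 + 29\right) - 198\right)^{2} = \left(10 - 198\right)^{2} = \left(-188\right)^{2} = 35344$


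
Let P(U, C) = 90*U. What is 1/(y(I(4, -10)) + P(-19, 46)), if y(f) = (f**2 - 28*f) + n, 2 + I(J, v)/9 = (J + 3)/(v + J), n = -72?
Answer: -4/687 ≈ -0.0058224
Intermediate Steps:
I(J, v) = -18 + 9*(3 + J)/(J + v) (I(J, v) = -18 + 9*((J + 3)/(v + J)) = -18 + 9*((3 + J)/(J + v)) = -18 + 9*(3 + J)/(J + v))
y(f) = -72 + f**2 - 28*f (y(f) = (f**2 - 28*f) - 72 = -72 + f**2 - 28*f)
1/(y(I(4, -10)) + P(-19, 46)) = 1/((-72 + (9*(3 - 1*4 - 2*(-10))/(4 - 10))**2 - 252*(3 - 1*4 - 2*(-10))/(4 - 10)) + 90*(-19)) = 1/((-72 + (9*(3 - 4 + 20)/(-6))**2 - 252*(3 - 4 + 20)/(-6)) - 1710) = 1/((-72 + (9*(-1/6)*19)**2 - 252*(-1)*19/6) - 1710) = 1/((-72 + (-57/2)**2 - 28*(-57/2)) - 1710) = 1/((-72 + 3249/4 + 798) - 1710) = 1/(6153/4 - 1710) = 1/(-687/4) = -4/687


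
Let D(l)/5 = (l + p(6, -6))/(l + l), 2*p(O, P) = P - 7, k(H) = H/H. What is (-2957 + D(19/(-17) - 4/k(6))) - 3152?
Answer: -2123957/348 ≈ -6103.3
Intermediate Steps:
k(H) = 1
p(O, P) = -7/2 + P/2 (p(O, P) = (P - 7)/2 = (-7 + P)/2 = -7/2 + P/2)
D(l) = 5*(-13/2 + l)/(2*l) (D(l) = 5*((l + (-7/2 + (1/2)*(-6)))/(l + l)) = 5*((l + (-7/2 - 3))/((2*l))) = 5*((l - 13/2)*(1/(2*l))) = 5*((-13/2 + l)*(1/(2*l))) = 5*((-13/2 + l)/(2*l)) = 5*(-13/2 + l)/(2*l))
(-2957 + D(19/(-17) - 4/k(6))) - 3152 = (-2957 + 5*(-13 + 2*(19/(-17) - 4/1))/(4*(19/(-17) - 4/1))) - 3152 = (-2957 + 5*(-13 + 2*(19*(-1/17) - 4*1))/(4*(19*(-1/17) - 4*1))) - 3152 = (-2957 + 5*(-13 + 2*(-19/17 - 4))/(4*(-19/17 - 4))) - 3152 = (-2957 + 5*(-13 + 2*(-87/17))/(4*(-87/17))) - 3152 = (-2957 + (5/4)*(-17/87)*(-13 - 174/17)) - 3152 = (-2957 + (5/4)*(-17/87)*(-395/17)) - 3152 = (-2957 + 1975/348) - 3152 = -1027061/348 - 3152 = -2123957/348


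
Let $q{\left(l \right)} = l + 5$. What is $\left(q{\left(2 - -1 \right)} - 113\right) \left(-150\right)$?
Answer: $15750$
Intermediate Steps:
$q{\left(l \right)} = 5 + l$
$\left(q{\left(2 - -1 \right)} - 113\right) \left(-150\right) = \left(\left(5 + \left(2 - -1\right)\right) - 113\right) \left(-150\right) = \left(\left(5 + \left(2 + 1\right)\right) - 113\right) \left(-150\right) = \left(\left(5 + 3\right) - 113\right) \left(-150\right) = \left(8 - 113\right) \left(-150\right) = \left(-105\right) \left(-150\right) = 15750$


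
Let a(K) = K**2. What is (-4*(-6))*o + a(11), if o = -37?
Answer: -767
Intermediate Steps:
(-4*(-6))*o + a(11) = -4*(-6)*(-37) + 11**2 = 24*(-37) + 121 = -888 + 121 = -767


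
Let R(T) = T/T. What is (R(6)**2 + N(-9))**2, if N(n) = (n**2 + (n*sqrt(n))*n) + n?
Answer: -53720 + 35478*I ≈ -53720.0 + 35478.0*I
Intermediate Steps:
R(T) = 1
N(n) = n + n**2 + n**(5/2) (N(n) = (n**2 + n**(3/2)*n) + n = (n**2 + n**(5/2)) + n = n + n**2 + n**(5/2))
(R(6)**2 + N(-9))**2 = (1**2 + (-9 + (-9)**2 + (-9)**(5/2)))**2 = (1 + (-9 + 81 + 243*I))**2 = (1 + (72 + 243*I))**2 = (73 + 243*I)**2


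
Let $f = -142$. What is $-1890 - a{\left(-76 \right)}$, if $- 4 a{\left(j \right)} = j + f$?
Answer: $- \frac{3889}{2} \approx -1944.5$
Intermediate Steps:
$a{\left(j \right)} = \frac{71}{2} - \frac{j}{4}$ ($a{\left(j \right)} = - \frac{j - 142}{4} = - \frac{-142 + j}{4} = \frac{71}{2} - \frac{j}{4}$)
$-1890 - a{\left(-76 \right)} = -1890 - \left(\frac{71}{2} - -19\right) = -1890 - \left(\frac{71}{2} + 19\right) = -1890 - \frac{109}{2} = - \frac{3889}{2}$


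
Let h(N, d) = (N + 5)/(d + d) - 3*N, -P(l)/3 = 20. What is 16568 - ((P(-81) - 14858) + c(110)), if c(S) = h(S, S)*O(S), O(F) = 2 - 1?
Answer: 1399881/44 ≈ 31815.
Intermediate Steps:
O(F) = 1
P(l) = -60 (P(l) = -3*20 = -60)
h(N, d) = -3*N + (5 + N)/(2*d) (h(N, d) = (5 + N)/((2*d)) - 3*N = (5 + N)*(1/(2*d)) - 3*N = (5 + N)/(2*d) - 3*N = -3*N + (5 + N)/(2*d))
c(S) = (5 + S - 6*S²)/(2*S) (c(S) = ((5 + S - 6*S*S)/(2*S))*1 = ((5 + S - 6*S²)/(2*S))*1 = (5 + S - 6*S²)/(2*S))
16568 - ((P(-81) - 14858) + c(110)) = 16568 - ((-60 - 14858) + (½)*(5 + 110 - 6*110²)/110) = 16568 - (-14918 + (½)*(1/110)*(5 + 110 - 6*12100)) = 16568 - (-14918 + (½)*(1/110)*(5 + 110 - 72600)) = 16568 - (-14918 + (½)*(1/110)*(-72485)) = 16568 - (-14918 - 14497/44) = 16568 - 1*(-670889/44) = 16568 + 670889/44 = 1399881/44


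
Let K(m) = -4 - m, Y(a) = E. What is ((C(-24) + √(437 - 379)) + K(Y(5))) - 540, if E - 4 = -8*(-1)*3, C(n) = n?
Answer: -596 + √58 ≈ -588.38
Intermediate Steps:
E = 28 (E = 4 - 8*(-1)*3 = 4 - 2*(-4)*3 = 4 + 8*3 = 4 + 24 = 28)
Y(a) = 28
((C(-24) + √(437 - 379)) + K(Y(5))) - 540 = ((-24 + √(437 - 379)) + (-4 - 1*28)) - 540 = ((-24 + √58) + (-4 - 28)) - 540 = ((-24 + √58) - 32) - 540 = (-56 + √58) - 540 = -596 + √58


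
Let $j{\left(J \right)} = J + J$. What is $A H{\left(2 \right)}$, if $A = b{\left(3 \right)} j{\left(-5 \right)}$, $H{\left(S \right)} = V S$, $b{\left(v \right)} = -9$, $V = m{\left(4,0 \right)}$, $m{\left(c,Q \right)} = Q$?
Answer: $0$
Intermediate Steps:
$j{\left(J \right)} = 2 J$
$V = 0$
$H{\left(S \right)} = 0$ ($H{\left(S \right)} = 0 S = 0$)
$A = 90$ ($A = - 9 \cdot 2 \left(-5\right) = \left(-9\right) \left(-10\right) = 90$)
$A H{\left(2 \right)} = 90 \cdot 0 = 0$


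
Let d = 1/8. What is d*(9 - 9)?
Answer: 0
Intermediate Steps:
d = ⅛ ≈ 0.12500
d*(9 - 9) = (9 - 9)/8 = (⅛)*0 = 0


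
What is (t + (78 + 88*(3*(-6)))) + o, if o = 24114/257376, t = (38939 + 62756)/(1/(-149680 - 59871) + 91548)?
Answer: -1238319952175830359/822915789326512 ≈ -1504.8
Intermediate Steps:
t = 21310288945/19183974947 (t = 101695/(1/(-209551) + 91548) = 101695/(-1/209551 + 91548) = 101695/(19183974947/209551) = 101695*(209551/19183974947) = 21310288945/19183974947 ≈ 1.1108)
o = 4019/42896 (o = 24114*(1/257376) = 4019/42896 ≈ 0.093692)
(t + (78 + 88*(3*(-6)))) + o = (21310288945/19183974947 + (78 + 88*(3*(-6)))) + 4019/42896 = (21310288945/19183974947 + (78 + 88*(-18))) + 4019/42896 = (21310288945/19183974947 + (78 - 1584)) + 4019/42896 = (21310288945/19183974947 - 1506) + 4019/42896 = -28869755981237/19183974947 + 4019/42896 = -1238319952175830359/822915789326512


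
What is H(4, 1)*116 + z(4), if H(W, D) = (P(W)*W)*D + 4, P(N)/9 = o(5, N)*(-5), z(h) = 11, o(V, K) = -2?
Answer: 42235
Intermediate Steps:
P(N) = 90 (P(N) = 9*(-2*(-5)) = 9*10 = 90)
H(W, D) = 4 + 90*D*W (H(W, D) = (90*W)*D + 4 = 90*D*W + 4 = 4 + 90*D*W)
H(4, 1)*116 + z(4) = (4 + 90*1*4)*116 + 11 = (4 + 360)*116 + 11 = 364*116 + 11 = 42224 + 11 = 42235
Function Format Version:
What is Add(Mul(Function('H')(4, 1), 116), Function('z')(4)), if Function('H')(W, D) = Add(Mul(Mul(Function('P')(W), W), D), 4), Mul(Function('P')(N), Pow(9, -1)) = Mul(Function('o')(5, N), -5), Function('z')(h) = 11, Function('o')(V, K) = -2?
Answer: 42235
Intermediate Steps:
Function('P')(N) = 90 (Function('P')(N) = Mul(9, Mul(-2, -5)) = Mul(9, 10) = 90)
Function('H')(W, D) = Add(4, Mul(90, D, W)) (Function('H')(W, D) = Add(Mul(Mul(90, W), D), 4) = Add(Mul(90, D, W), 4) = Add(4, Mul(90, D, W)))
Add(Mul(Function('H')(4, 1), 116), Function('z')(4)) = Add(Mul(Add(4, Mul(90, 1, 4)), 116), 11) = Add(Mul(Add(4, 360), 116), 11) = Add(Mul(364, 116), 11) = Add(42224, 11) = 42235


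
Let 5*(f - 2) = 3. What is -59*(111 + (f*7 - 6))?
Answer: -36344/5 ≈ -7268.8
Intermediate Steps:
f = 13/5 (f = 2 + (⅕)*3 = 2 + ⅗ = 13/5 ≈ 2.6000)
-59*(111 + (f*7 - 6)) = -59*(111 + ((13/5)*7 - 6)) = -59*(111 + (91/5 - 6)) = -59*(111 + 61/5) = -59*616/5 = -36344/5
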